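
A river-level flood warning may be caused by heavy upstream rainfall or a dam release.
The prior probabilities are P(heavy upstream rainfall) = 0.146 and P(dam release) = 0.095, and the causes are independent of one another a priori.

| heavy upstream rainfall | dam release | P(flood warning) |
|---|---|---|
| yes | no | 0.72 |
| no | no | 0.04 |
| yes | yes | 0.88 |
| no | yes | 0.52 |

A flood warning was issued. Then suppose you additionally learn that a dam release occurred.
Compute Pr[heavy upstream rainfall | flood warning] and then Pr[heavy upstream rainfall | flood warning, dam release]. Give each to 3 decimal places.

Pr[heavy upstream rainfall | flood warning] ≈ 0.595; Pr[heavy upstream rainfall | flood warning, dam release] ≈ 0.224

Numerator (weight on configurations with heavy upstream rainfall): 0.095134 + 0.012206 = 0.107340
Denominator P(flood warning): 0.04×0.854×0.905 + 0.52×0.854×0.095 + 0.72×0.146×0.905 + 0.88×0.146×0.095 = 0.180443
Posterior = 0.107340 / 0.180443 ≈ 0.595

Now also conditioning on dam release=true:
P(flood warning | dam release) = 0.52·0.854 + 0.88·0.146 = 0.444080 + 0.128480 = 0.572560
Of this, 0.128480 comes from 0.88·0.146 (the heavy upstream rainfall=true cases).
Hence the posterior is 0.128480/0.572560 ≈ 0.224.
— dam release explains away the evidence for heavy upstream rainfall.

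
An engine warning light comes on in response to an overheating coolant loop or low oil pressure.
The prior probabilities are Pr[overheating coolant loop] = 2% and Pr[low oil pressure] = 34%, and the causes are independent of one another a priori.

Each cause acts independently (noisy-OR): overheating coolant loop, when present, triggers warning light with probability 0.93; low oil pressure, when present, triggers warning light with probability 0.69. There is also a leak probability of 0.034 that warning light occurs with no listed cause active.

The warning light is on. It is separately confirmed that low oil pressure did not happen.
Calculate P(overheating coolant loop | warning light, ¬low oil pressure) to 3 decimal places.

P(overheating coolant loop | warning light, ¬low oil pressure) ≈ 0.359

Under noisy-OR, P(warning light | causes) = 1 − (1−0.034)·∏(1−qᵢ) over the active causes.
P(warning light | ¬low oil pressure) = 0.034*0.98 + 0.93238*0.02 = 0.033320 + 0.018648 = 0.051968
The overheating coolant loop-present share is 0.93238*0.02 = 0.018648.
Hence the posterior is 0.018648/0.051968 ≈ 0.359.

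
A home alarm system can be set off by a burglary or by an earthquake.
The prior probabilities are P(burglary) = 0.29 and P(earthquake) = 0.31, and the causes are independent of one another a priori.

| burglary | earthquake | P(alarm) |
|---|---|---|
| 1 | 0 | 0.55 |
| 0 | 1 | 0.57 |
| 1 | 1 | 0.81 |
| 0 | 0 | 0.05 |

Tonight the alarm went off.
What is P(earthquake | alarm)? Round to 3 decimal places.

P(earthquake | alarm) ≈ 0.596

For the numerator, keep only earthquake=true terms: 0.125457 + 0.072819 = 0.198276
The normalizing constant is 0.05*0.71*0.69 + 0.57*0.71*0.31 + 0.55*0.29*0.69 + 0.81*0.29*0.31 = 0.332826
Posterior = 0.198276 / 0.332826 ≈ 0.596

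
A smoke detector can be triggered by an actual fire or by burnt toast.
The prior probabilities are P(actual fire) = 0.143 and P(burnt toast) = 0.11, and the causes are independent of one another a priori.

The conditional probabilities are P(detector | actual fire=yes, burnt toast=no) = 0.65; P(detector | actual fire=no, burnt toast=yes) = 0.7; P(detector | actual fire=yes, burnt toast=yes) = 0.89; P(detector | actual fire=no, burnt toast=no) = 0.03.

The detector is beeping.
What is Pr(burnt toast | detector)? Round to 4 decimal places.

By total probability over the 4 (actual fire, burnt toast) configurations:
  P(detector) = 0.03·0.857·0.89 + 0.7·0.857·0.11 + 0.65·0.143·0.89 + 0.89·0.143·0.11
        = 0.022882 + 0.065989 + 0.082725 + 0.014000 = 0.185596
Keeping only the burnt toast-present terms gives 0.079989, so
  P(burnt toast | detector) = 0.079989 / 0.185596 ≈ 0.4310

Pr(burnt toast | detector) ≈ 0.4310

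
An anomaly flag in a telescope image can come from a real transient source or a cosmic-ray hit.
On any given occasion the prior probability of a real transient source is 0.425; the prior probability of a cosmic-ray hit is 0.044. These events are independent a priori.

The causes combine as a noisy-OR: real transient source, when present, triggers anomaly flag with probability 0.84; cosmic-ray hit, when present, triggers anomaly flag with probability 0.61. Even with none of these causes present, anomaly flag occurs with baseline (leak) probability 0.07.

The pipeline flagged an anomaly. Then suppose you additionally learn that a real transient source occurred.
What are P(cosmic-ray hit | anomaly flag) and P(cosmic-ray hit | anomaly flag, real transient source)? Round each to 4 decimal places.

Under noisy-OR, P(anomaly flag | causes) = 1 − (1−0.07)·∏(1−qᵢ) over the active causes.
P(anomaly flag) = 0.07·0.575·0.956 + 0.6373·0.575·0.044 + 0.8512·0.425·0.956 + 0.941968·0.425·0.044 = 0.038479 + 0.016124 + 0.345843 + 0.017615 = 0.418061
Of this, 0.033739 comes from 0.016124 + 0.017615 (the cosmic-ray hit=true cases).
P(cosmic-ray hit | anomaly flag) = 0.033739 / 0.418061 ≈ 0.0807

Now also conditioning on real transient source=true:
Enumerate both values of cosmic-ray hit and weight by the priors:
  P(anomaly flag | real transient source) = 0.8512*0.956 + 0.941968*0.044
        = 0.813747 + 0.041447 = 0.855194
Configurations with cosmic-ray hit contribute 0.041447, so
  P(cosmic-ray hit | anomaly flag, real transient source) = 0.041447 / 0.855194 ≈ 0.0485
The drop from 0.0807 to 0.0485 is the explaining-away (discounting) effect.

P(cosmic-ray hit | anomaly flag) ≈ 0.0807; P(cosmic-ray hit | anomaly flag, real transient source) ≈ 0.0485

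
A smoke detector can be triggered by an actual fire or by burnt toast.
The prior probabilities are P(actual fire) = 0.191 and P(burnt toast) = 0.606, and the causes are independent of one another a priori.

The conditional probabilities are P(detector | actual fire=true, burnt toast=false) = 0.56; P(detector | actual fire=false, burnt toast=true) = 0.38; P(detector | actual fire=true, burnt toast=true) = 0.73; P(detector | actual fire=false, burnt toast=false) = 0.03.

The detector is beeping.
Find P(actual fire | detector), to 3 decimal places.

Weight on actual fire=true, given the evidence: 0.042142 + 0.084495 = 0.126637
The normalizing constant is 0.03*0.809*0.394 + 0.38*0.809*0.606 + 0.56*0.191*0.394 + 0.73*0.191*0.606 = 0.322496
Posterior = 0.126637 / 0.322496 ≈ 0.393

P(actual fire | detector) ≈ 0.393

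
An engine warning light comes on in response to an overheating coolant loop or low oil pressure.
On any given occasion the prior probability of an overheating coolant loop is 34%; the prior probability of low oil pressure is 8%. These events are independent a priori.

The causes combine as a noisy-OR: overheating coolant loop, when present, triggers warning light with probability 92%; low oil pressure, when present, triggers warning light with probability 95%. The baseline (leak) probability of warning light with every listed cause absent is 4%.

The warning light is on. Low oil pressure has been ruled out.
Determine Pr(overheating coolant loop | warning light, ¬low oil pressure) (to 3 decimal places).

Under noisy-OR, P(warning light | causes) = 1 − (1−0.04)·∏(1−qᵢ) over the active causes.
Sum P(warning light|·) weighted by the priors over both values of overheating coolant loop:
  P(warning light | ¬low oil pressure) = 0.04·0.66 + 0.9232·0.34
        = 0.026400 + 0.313888 = 0.340288
Keeping only the overheating coolant loop-present terms gives 0.313888, so
  P(overheating coolant loop | warning light, ¬low oil pressure) = 0.313888 / 0.340288 ≈ 0.922

Pr(overheating coolant loop | warning light, ¬low oil pressure) ≈ 0.922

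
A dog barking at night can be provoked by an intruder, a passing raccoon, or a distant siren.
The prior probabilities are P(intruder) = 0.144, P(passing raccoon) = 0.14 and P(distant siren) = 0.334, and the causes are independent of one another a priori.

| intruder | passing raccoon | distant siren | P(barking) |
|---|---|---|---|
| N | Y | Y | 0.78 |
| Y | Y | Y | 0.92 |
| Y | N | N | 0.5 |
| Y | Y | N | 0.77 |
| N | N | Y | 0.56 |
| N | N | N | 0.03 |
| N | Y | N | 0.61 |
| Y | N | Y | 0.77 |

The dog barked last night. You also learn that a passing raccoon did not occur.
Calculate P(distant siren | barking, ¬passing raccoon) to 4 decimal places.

P(distant siren | barking, ¬passing raccoon) ≈ 0.7519

P(barking | ¬passing raccoon) = 0.03·0.856·0.666 + 0.56·0.856·0.334 + 0.5·0.144·0.666 + 0.77·0.144·0.334 = 0.017103 + 0.160106 + 0.047952 + 0.037034 = 0.262195
Of this, 0.197140 comes from 0.160106 + 0.037034 (the distant siren=true cases).
P(distant siren | barking, ¬passing raccoon) = 0.197140 / 0.262195 ≈ 0.7519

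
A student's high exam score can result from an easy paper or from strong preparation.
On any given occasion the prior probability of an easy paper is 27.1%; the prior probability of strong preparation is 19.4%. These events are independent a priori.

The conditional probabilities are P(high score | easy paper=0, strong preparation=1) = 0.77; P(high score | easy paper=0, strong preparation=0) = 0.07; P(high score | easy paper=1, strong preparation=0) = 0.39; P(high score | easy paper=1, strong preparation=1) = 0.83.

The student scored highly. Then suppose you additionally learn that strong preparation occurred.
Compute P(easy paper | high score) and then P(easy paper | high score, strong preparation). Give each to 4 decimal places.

P(high score) = 0.07*0.729*0.806 + 0.77*0.729*0.194 + 0.39*0.271*0.806 + 0.83*0.271*0.194 = 0.041130 + 0.108898 + 0.085186 + 0.043636 = 0.278850
The easy paper-present share is 0.085186 + 0.043636 = 0.128822.
So P(easy paper | high score) = 0.128822/0.278850 ≈ 0.4620.

Now condition on the additional information:
For the numerator, keep only easy paper=true terms: 0.83·0.271 = 0.224930
Denominator P(high score | strong preparation): 0.77·0.729 + 0.83·0.271 = 0.786260
Posterior = 0.224930 / 0.786260 ≈ 0.2861
The drop from 0.4620 to 0.2861 is the explaining-away (discounting) effect.

P(easy paper | high score) ≈ 0.4620; P(easy paper | high score, strong preparation) ≈ 0.2861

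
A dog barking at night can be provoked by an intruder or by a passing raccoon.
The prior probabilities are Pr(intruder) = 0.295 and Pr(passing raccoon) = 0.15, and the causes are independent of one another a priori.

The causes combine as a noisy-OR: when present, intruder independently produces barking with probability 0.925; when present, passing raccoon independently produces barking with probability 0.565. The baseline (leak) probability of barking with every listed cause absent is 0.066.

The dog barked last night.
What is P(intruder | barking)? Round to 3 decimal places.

Under noisy-OR, P(barking | causes) = 1 − (1−0.066)·∏(1−qᵢ) over the active causes.
Sum P(barking|·) weighted by the priors over the 4 (intruder, passing raccoon) configurations:
  P(barking) = 0.066×0.705×0.85 + 0.59371×0.705×0.15 + 0.92995×0.295×0.85 + 0.969528×0.295×0.15
        = 0.039551 + 0.062785 + 0.233185 + 0.042902 = 0.378423
The terms with intruder present sum to 0.276087, so
  P(intruder | barking) = 0.276087 / 0.378423 ≈ 0.730

P(intruder | barking) ≈ 0.730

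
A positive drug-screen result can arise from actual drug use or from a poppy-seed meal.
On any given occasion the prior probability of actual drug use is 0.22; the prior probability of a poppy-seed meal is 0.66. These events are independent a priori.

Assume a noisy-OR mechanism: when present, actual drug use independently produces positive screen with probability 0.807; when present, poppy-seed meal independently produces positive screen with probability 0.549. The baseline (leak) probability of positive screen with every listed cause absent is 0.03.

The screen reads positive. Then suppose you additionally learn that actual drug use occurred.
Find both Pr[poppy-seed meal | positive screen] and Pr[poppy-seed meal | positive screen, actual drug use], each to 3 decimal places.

Under noisy-OR, P(positive screen | causes) = 1 − (1−0.03)·∏(1−qᵢ) over the active causes.
P(positive screen) = 0.03·0.78·0.34 + 0.56253·0.78·0.66 + 0.81279·0.22·0.34 + 0.915568·0.22·0.66 = 0.007956 + 0.289590 + 0.060797 + 0.132940 = 0.491283
Restricting to configurations with poppy-seed meal present: 0.289590 + 0.132940 = 0.422530.
Hence the posterior is 0.422530/0.491283 ≈ 0.860.

With the extra evidence:
Numerator (weight on configurations with poppy-seed meal): 0.915568*0.66 = 0.604275
The normalizing constant is 0.81279*0.34 + 0.915568*0.66 = 0.880624
Posterior = 0.604275 / 0.880624 ≈ 0.686

Pr[poppy-seed meal | positive screen] ≈ 0.860; Pr[poppy-seed meal | positive screen, actual drug use] ≈ 0.686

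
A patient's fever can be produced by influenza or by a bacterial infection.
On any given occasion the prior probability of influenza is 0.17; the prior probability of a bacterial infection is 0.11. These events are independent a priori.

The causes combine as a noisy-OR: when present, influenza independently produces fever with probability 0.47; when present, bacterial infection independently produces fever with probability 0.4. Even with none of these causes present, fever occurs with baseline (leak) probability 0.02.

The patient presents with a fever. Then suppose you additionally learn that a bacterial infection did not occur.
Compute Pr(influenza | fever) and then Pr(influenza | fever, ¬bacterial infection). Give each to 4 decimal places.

Pr(influenza | fever) ≈ 0.6203; Pr(influenza | fever, ¬bacterial infection) ≈ 0.8311

Under noisy-OR, P(fever | causes) = 1 − (1−0.02)·∏(1−qᵢ) over the active causes.
Weight on influenza=true, given the evidence: 0.072715 + 0.012872 = 0.085587
The normalizing constant is 0.02·0.83·0.89 + 0.412·0.83·0.11 + 0.4806·0.17·0.89 + 0.68836·0.17·0.11 = 0.137977
Posterior = 0.085587 / 0.137977 ≈ 0.6203

With the extra evidence:
P(fever | ¬bacterial infection) = 0.02·0.83 + 0.4806·0.17 = 0.016600 + 0.081702 = 0.098302
The influenza-present share is 0.4806·0.17 = 0.081702.
So P(influenza | fever, ¬bacterial infection) = 0.081702/0.098302 ≈ 0.8311.
With bacterial infection excluded, influenza must carry more of the explanatory weight for the fever.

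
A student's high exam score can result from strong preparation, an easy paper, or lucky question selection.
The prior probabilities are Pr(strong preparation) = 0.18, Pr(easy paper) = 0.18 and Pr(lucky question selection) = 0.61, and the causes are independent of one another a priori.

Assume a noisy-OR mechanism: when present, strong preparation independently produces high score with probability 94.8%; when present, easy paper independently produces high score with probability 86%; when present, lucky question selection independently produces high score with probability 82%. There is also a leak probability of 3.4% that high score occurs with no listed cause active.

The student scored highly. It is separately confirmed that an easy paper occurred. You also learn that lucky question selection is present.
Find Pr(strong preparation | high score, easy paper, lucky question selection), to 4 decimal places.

Pr(strong preparation | high score, easy paper, lucky question selection) ≈ 0.1835

Under noisy-OR, P(high score | causes) = 1 − (1−0.034)·∏(1−qᵢ) over the active causes.
Enumerate both values of strong preparation and weight by the priors:
  P(high score | easy paper, lucky question selection) = 0.975657×0.82 + 0.998734×0.18
        = 0.800039 + 0.179772 = 0.979811
Keeping only the strong preparation-present terms gives 0.179772, so
  P(strong preparation | high score, easy paper, lucky question selection) = 0.179772 / 0.979811 ≈ 0.1835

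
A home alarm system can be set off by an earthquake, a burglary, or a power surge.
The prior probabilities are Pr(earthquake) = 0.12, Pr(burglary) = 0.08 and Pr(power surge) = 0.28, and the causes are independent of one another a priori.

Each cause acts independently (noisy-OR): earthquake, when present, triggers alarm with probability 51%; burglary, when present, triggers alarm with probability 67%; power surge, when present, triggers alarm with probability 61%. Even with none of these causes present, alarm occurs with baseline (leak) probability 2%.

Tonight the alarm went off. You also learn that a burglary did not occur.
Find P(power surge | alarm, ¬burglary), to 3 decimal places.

P(power surge | alarm, ¬burglary) ≈ 0.757

Under noisy-OR, P(alarm | causes) = 1 − (1−0.02)·∏(1−qᵢ) over the active causes.
P(alarm | ¬burglary) = 0.02·0.88·0.72 + 0.6178·0.88·0.28 + 0.5198·0.12·0.72 + 0.812722·0.12·0.28 = 0.012672 + 0.152226 + 0.044911 + 0.027307 = 0.237116
Of this, 0.179533 comes from 0.152226 + 0.027307 (the power surge=true cases).
P(power surge | alarm, ¬burglary) = 0.179533 / 0.237116 ≈ 0.757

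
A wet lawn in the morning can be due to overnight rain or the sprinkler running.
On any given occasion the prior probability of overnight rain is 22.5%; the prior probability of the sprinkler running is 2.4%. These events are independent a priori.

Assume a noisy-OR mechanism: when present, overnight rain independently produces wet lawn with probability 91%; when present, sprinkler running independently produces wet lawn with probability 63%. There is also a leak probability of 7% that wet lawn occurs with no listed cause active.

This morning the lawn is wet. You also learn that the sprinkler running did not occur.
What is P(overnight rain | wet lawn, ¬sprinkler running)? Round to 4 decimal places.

P(overnight rain | wet lawn, ¬sprinkler running) ≈ 0.7917

Under noisy-OR, P(wet lawn | causes) = 1 − (1−0.07)·∏(1−qᵢ) over the active causes.
P(wet lawn | ¬sprinkler running) = 0.07*0.775 + 0.9163*0.225 = 0.054250 + 0.206168 = 0.260418
Of this, 0.206168 comes from 0.9163*0.225 (the overnight rain=true cases).
P(overnight rain | wet lawn, ¬sprinkler running) = 0.206168 / 0.260418 ≈ 0.7917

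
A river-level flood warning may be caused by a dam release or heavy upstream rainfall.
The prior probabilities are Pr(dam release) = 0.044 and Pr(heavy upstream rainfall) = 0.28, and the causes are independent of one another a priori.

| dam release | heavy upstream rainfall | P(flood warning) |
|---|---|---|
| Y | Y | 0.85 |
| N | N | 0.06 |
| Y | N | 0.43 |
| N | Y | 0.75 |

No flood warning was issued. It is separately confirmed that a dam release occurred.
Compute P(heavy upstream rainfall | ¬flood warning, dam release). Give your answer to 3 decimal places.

P(heavy upstream rainfall | ¬flood warning, dam release) ≈ 0.093

P(¬flood warning | dam release) = 0.57×0.72 + 0.15×0.28 = 0.410400 + 0.042000 = 0.452400
Restricting to configurations with heavy upstream rainfall present: 0.15×0.28 = 0.042000.
Hence the posterior is 0.042000/0.452400 ≈ 0.093.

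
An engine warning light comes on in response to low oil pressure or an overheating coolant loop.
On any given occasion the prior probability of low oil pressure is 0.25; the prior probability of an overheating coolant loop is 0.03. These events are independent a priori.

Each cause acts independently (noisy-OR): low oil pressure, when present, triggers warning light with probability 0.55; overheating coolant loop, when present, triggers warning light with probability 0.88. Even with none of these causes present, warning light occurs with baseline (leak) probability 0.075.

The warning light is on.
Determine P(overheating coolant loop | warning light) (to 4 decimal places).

Under noisy-OR, P(warning light | causes) = 1 − (1−0.075)·∏(1−qᵢ) over the active causes.
Sum P(warning light|·) weighted by the priors over the 4 (low oil pressure, overheating coolant loop) configurations:
  P(warning light) = 0.075×0.75×0.97 + 0.889×0.75×0.03 + 0.58375×0.25×0.97 + 0.95005×0.25×0.03
        = 0.054562 + 0.020002 + 0.141559 + 0.007125 = 0.223248
Configurations with overheating coolant loop contribute 0.027127, so
  P(overheating coolant loop | warning light) = 0.027127 / 0.223248 ≈ 0.1215

P(overheating coolant loop | warning light) ≈ 0.1215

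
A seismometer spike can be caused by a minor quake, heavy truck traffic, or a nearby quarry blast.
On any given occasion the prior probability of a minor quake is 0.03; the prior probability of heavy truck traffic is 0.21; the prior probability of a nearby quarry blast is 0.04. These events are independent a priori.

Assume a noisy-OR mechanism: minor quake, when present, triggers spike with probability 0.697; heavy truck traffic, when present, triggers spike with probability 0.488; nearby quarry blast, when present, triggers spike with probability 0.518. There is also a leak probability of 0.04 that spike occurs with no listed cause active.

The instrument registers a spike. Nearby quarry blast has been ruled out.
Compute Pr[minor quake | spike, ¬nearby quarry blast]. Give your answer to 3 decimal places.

Pr[minor quake | spike, ¬nearby quarry blast] ≈ 0.142

Under noisy-OR, P(spike | causes) = 1 − (1−0.04)·∏(1−qᵢ) over the active causes.
For the numerator, keep only minor quake=true terms: 0.016806 + 0.005362 = 0.022168
The normalizing constant is 0.04×0.97×0.79 + 0.50848×0.97×0.21 + 0.70912×0.03×0.79 + 0.851069×0.03×0.21 = 0.156397
Posterior = 0.022168 / 0.156397 ≈ 0.142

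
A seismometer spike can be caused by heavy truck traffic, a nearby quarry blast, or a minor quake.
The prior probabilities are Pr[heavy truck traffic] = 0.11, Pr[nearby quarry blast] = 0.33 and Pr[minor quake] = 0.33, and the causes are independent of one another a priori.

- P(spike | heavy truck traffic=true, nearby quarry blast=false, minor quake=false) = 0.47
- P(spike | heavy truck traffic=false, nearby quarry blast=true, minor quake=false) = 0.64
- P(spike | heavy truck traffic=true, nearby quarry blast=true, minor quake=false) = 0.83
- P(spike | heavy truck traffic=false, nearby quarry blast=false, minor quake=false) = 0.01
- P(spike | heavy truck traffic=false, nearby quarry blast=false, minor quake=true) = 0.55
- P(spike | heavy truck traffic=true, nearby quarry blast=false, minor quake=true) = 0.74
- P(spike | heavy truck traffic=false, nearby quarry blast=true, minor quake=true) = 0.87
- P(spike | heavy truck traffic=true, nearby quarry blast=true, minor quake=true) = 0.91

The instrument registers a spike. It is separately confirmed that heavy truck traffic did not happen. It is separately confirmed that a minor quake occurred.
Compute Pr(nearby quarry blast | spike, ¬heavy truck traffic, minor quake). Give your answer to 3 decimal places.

Pr(nearby quarry blast | spike, ¬heavy truck traffic, minor quake) ≈ 0.438

Numerator (weight on configurations with nearby quarry blast): 0.87·0.33 = 0.287100
The normalizing constant is 0.55·0.67 + 0.87·0.33 = 0.655600
P(nearby quarry blast | spike, ¬heavy truck traffic, minor quake) = 0.287100/0.655600 ≈ 0.438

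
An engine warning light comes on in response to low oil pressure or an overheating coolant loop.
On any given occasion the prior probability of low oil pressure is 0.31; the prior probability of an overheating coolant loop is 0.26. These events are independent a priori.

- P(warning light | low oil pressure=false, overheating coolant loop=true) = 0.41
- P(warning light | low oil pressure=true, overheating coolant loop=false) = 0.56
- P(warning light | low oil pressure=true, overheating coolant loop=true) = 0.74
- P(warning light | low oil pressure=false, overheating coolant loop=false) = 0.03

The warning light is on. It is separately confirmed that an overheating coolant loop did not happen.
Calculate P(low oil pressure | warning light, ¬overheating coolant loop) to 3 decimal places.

Numerator (weight on configurations with low oil pressure): 0.56·0.31 = 0.173600
The normalizing constant is 0.03·0.69 + 0.56·0.31 = 0.194300
Posterior = 0.173600 / 0.194300 ≈ 0.893

P(low oil pressure | warning light, ¬overheating coolant loop) ≈ 0.893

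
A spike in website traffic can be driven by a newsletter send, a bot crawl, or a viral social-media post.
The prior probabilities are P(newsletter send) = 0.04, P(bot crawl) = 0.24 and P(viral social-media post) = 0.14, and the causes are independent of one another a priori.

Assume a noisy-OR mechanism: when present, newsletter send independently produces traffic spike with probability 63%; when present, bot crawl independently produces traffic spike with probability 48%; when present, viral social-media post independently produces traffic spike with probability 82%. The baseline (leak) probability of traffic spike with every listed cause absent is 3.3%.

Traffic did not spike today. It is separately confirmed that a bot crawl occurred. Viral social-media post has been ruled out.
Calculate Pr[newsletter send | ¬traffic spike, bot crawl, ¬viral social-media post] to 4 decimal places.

Under noisy-OR, P(traffic spike | causes) = 1 − (1−0.033)·∏(1−qᵢ) over the active causes.
Numerator (weight on configurations with newsletter send): 0.186051×0.04 = 0.007442
Denominator P(¬traffic spike | bot crawl, ¬viral social-media post): 0.50284×0.96 + 0.186051×0.04 = 0.490168
P(newsletter send | ¬traffic spike, bot crawl, ¬viral social-media post) = 0.007442/0.490168 ≈ 0.0152

Pr[newsletter send | ¬traffic spike, bot crawl, ¬viral social-media post] ≈ 0.0152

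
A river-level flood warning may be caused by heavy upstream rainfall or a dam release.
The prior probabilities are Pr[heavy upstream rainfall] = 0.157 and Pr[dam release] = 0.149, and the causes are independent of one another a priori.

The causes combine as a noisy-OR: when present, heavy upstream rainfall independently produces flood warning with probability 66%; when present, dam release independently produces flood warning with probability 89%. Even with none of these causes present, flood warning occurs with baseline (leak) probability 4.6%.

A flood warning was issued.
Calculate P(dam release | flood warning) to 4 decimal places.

Under noisy-OR, P(flood warning | causes) = 1 − (1−0.046)·∏(1−qᵢ) over the active causes.
Enumerate the 4 (heavy upstream rainfall, dam release) configurations and weight by the priors:
  P(flood warning) = 0.046*0.843*0.851 + 0.89506*0.843*0.149 + 0.67564*0.157*0.851 + 0.96432*0.157*0.149
        = 0.033000 + 0.112426 + 0.090270 + 0.022558 = 0.258254
Configurations with dam release contribute 0.134984, so
  P(dam release | flood warning) = 0.134984 / 0.258254 ≈ 0.5227

P(dam release | flood warning) ≈ 0.5227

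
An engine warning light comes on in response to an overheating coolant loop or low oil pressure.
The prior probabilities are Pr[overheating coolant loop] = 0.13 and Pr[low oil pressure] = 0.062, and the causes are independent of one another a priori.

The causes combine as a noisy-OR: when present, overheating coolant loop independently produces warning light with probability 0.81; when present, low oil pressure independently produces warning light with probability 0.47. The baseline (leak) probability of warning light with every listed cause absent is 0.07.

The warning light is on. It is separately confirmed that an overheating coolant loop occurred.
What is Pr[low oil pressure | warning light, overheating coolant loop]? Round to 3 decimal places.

Under noisy-OR, P(warning light | causes) = 1 − (1−0.07)·∏(1−qᵢ) over the active causes.
By total probability over both values of low oil pressure:
  P(warning light | overheating coolant loop) = 0.8233×0.938 + 0.906349×0.062
        = 0.772255 + 0.056194 = 0.828449
Keeping only the low oil pressure-present terms gives 0.056194, so
  P(low oil pressure | warning light, overheating coolant loop) = 0.056194 / 0.828449 ≈ 0.068

Pr[low oil pressure | warning light, overheating coolant loop] ≈ 0.068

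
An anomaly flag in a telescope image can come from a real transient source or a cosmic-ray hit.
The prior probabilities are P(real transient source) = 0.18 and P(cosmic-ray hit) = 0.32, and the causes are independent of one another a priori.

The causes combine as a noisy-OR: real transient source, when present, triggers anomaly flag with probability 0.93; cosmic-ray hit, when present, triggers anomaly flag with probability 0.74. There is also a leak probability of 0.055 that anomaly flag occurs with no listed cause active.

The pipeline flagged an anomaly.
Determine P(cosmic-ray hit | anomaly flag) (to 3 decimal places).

Under noisy-OR, P(anomaly flag | causes) = 1 − (1−0.055)·∏(1−qᵢ) over the active causes.
Numerator (weight on configurations with cosmic-ray hit): 0.197928 + 0.056609 = 0.254537
Normalizer over all consistent configurations: 0.055×0.82×0.68 + 0.7543×0.82×0.32 + 0.93385×0.18×0.68 + 0.982801×0.18×0.32 = 0.399508
P(cosmic-ray hit | anomaly flag) = 0.254537/0.399508 ≈ 0.637

P(cosmic-ray hit | anomaly flag) ≈ 0.637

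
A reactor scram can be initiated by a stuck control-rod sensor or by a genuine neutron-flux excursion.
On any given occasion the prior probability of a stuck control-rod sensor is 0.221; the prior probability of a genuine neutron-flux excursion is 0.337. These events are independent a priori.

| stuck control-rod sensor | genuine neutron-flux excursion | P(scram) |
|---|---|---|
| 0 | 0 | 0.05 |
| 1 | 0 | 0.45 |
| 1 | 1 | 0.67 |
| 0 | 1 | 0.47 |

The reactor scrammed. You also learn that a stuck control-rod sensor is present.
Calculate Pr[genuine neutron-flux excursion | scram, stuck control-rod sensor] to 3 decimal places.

Pr[genuine neutron-flux excursion | scram, stuck control-rod sensor] ≈ 0.431

Sum P(scram|·) weighted by the priors over both values of genuine neutron-flux excursion:
  P(scram | stuck control-rod sensor) = 0.45×0.663 + 0.67×0.337
        = 0.298350 + 0.225790 = 0.524140
The terms with genuine neutron-flux excursion present sum to 0.225790, so
  P(genuine neutron-flux excursion | scram, stuck control-rod sensor) = 0.225790 / 0.524140 ≈ 0.431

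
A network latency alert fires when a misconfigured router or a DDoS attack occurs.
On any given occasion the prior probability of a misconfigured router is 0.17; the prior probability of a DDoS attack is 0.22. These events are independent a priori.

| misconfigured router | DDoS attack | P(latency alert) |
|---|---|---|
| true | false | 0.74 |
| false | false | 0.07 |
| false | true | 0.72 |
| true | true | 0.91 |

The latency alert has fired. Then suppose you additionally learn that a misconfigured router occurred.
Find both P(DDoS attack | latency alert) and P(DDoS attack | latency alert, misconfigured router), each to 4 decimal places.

P(DDoS attack | latency alert) ≈ 0.5357; P(DDoS attack | latency alert, misconfigured router) ≈ 0.2575

For the numerator, keep only DDoS attack=true terms: 0.131472 + 0.034034 = 0.165506
Denominator P(latency alert): 0.07×0.83×0.78 + 0.72×0.83×0.22 + 0.74×0.17×0.78 + 0.91×0.17×0.22 = 0.308948
Posterior = 0.165506 / 0.308948 ≈ 0.5357

Now also conditioning on misconfigured router=true:
For the numerator, keep only DDoS attack=true terms: 0.91×0.22 = 0.200200
Denominator P(latency alert | misconfigured router): 0.74×0.78 + 0.91×0.22 = 0.777400
Posterior = 0.200200 / 0.777400 ≈ 0.2575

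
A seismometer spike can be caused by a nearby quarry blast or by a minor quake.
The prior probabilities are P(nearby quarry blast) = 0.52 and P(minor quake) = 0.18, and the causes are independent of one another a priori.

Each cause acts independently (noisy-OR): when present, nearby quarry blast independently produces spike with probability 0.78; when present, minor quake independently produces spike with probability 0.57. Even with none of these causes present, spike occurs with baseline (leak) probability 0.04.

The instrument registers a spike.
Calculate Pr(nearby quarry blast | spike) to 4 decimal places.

Under noisy-OR, P(spike | causes) = 1 − (1−0.04)·∏(1−qᵢ) over the active causes.
P(spike) = 0.04×0.48×0.82 + 0.5872×0.48×0.18 + 0.7888×0.52×0.82 + 0.909184×0.52×0.18 = 0.015744 + 0.050734 + 0.336344 + 0.085100 = 0.487922
The nearby quarry blast-present share is 0.336344 + 0.085100 = 0.421444.
So P(nearby quarry blast | spike) = 0.421444/0.487922 ≈ 0.8638.

Pr(nearby quarry blast | spike) ≈ 0.8638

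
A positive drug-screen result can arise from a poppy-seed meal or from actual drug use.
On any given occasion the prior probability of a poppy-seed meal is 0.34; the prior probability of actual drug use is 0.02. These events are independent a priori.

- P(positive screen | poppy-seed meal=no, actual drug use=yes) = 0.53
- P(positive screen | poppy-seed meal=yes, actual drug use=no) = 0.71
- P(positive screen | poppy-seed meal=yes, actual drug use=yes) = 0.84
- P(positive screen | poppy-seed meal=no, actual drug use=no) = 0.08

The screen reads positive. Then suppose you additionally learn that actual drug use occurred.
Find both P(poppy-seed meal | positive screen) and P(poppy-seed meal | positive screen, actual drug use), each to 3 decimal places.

Numerator (weight on configurations with poppy-seed meal): 0.236572 + 0.005712 = 0.242284
Normalizer over all consistent configurations: 0.08×0.66×0.98 + 0.53×0.66×0.02 + 0.71×0.34×0.98 + 0.84×0.34×0.02 = 0.301024
P(poppy-seed meal | positive screen) = 0.242284/0.301024 ≈ 0.805

With the extra evidence:
Weight on poppy-seed meal=true, given the evidence: 0.84×0.34 = 0.285600
The normalizing constant is 0.53×0.66 + 0.84×0.34 = 0.635400
P(poppy-seed meal | positive screen, actual drug use) = 0.285600/0.635400 ≈ 0.449

P(poppy-seed meal | positive screen) ≈ 0.805; P(poppy-seed meal | positive screen, actual drug use) ≈ 0.449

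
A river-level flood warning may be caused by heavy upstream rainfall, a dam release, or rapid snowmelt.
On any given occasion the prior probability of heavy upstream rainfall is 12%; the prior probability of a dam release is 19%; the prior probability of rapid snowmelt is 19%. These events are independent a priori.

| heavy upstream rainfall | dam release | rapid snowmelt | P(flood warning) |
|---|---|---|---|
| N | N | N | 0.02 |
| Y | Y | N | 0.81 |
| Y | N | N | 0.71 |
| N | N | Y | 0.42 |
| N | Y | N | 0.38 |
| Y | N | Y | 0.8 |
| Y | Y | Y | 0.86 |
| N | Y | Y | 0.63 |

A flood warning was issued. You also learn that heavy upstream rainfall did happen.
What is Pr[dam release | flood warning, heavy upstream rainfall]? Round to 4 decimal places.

Pr[dam release | flood warning, heavy upstream rainfall] ≈ 0.2091

P(flood warning | heavy upstream rainfall) = 0.71×0.81×0.81 + 0.8×0.81×0.19 + 0.81×0.19×0.81 + 0.86×0.19×0.19 = 0.465831 + 0.123120 + 0.124659 + 0.031046 = 0.744656
Restricting to configurations with dam release present: 0.124659 + 0.031046 = 0.155705.
So P(dam release | flood warning, heavy upstream rainfall) = 0.155705/0.744656 ≈ 0.2091.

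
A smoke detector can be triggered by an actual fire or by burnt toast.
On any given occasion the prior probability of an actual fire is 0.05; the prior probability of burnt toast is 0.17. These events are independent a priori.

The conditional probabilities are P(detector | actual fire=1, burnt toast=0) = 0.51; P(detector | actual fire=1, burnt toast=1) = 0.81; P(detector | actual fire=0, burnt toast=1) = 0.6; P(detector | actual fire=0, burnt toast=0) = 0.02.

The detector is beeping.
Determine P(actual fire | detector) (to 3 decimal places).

P(actual fire | detector) ≈ 0.199

By total probability over the 4 (actual fire, burnt toast) configurations:
  P(detector) = 0.02·0.95·0.83 + 0.6·0.95·0.17 + 0.51·0.05·0.83 + 0.81·0.05·0.17
        = 0.015770 + 0.096900 + 0.021165 + 0.006885 = 0.140720
The terms with actual fire present sum to 0.028050, so
  P(actual fire | detector) = 0.028050 / 0.140720 ≈ 0.199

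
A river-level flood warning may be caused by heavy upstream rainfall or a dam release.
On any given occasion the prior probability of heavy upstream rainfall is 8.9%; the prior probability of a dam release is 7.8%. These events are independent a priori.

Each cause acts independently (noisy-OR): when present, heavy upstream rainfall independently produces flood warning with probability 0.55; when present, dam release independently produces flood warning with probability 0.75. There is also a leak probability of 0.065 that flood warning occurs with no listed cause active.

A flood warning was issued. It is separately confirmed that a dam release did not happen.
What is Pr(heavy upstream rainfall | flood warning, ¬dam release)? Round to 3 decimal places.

Pr(heavy upstream rainfall | flood warning, ¬dam release) ≈ 0.465

Under noisy-OR, P(flood warning | causes) = 1 − (1−0.065)·∏(1−qᵢ) over the active causes.
Numerator (weight on configurations with heavy upstream rainfall): 0.57925·0.089 = 0.051553
Normalizer over all consistent configurations: 0.065·0.911 + 0.57925·0.089 = 0.110768
P(heavy upstream rainfall | flood warning, ¬dam release) = 0.051553/0.110768 ≈ 0.465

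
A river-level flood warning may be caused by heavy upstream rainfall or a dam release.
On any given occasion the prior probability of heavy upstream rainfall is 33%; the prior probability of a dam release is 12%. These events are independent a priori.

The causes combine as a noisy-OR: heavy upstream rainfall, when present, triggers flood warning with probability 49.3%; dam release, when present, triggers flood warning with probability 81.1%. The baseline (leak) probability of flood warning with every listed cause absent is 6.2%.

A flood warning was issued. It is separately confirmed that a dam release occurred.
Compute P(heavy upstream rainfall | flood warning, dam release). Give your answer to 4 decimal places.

Under noisy-OR, P(flood warning | causes) = 1 − (1−0.062)·∏(1−qᵢ) over the active causes.
P(flood warning | dam release) = 0.822718*0.67 + 0.910118*0.33 = 0.551221 + 0.300339 = 0.851560
The heavy upstream rainfall-present share is 0.910118*0.33 = 0.300339.
Hence the posterior is 0.300339/0.851560 ≈ 0.3527.

P(heavy upstream rainfall | flood warning, dam release) ≈ 0.3527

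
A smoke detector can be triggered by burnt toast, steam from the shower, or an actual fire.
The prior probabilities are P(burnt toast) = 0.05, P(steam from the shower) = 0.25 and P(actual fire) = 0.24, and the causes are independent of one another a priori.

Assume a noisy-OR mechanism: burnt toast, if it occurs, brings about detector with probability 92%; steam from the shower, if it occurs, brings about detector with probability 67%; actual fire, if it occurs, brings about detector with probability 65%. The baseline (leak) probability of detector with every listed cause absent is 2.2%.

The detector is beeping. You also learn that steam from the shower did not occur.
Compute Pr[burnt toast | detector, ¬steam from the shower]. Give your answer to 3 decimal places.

Under noisy-OR, P(detector | causes) = 1 − (1−0.022)·∏(1−qᵢ) over the active causes.
P(detector | ¬steam from the shower) = 0.022×0.95×0.76 + 0.6577×0.95×0.24 + 0.92176×0.05×0.76 + 0.972616×0.05×0.24 = 0.015884 + 0.149956 + 0.035027 + 0.011671 = 0.212538
Restricting to configurations with burnt toast present: 0.035027 + 0.011671 = 0.046698.
P(burnt toast | detector, ¬steam from the shower) = 0.046698 / 0.212538 ≈ 0.220

Pr[burnt toast | detector, ¬steam from the shower] ≈ 0.220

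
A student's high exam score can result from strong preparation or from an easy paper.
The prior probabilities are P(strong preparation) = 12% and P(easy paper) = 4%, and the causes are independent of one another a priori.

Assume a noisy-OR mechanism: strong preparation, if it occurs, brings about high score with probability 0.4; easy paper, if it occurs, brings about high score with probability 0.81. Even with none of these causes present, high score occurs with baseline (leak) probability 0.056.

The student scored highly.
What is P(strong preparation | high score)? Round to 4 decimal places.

Under noisy-OR, P(high score | causes) = 1 − (1−0.056)·∏(1−qᵢ) over the active causes.
Numerator (weight on configurations with strong preparation): 0.049951 + 0.004283 = 0.054234
Normalizer over all consistent configurations: 0.056×0.88×0.96 + 0.82064×0.88×0.04 + 0.4336×0.12×0.96 + 0.892384×0.12×0.04 = 0.130430
P(strong preparation | high score) = 0.054234/0.130430 ≈ 0.4158

P(strong preparation | high score) ≈ 0.4158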